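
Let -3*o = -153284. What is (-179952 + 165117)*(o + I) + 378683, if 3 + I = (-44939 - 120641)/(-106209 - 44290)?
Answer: -114015410709108/150499 ≈ -7.5758e+8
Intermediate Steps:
I = -285917/150499 (I = -3 + (-44939 - 120641)/(-106209 - 44290) = -3 - 165580/(-150499) = -3 - 165580*(-1/150499) = -3 + 165580/150499 = -285917/150499 ≈ -1.8998)
o = 153284/3 (o = -⅓*(-153284) = 153284/3 ≈ 51095.)
(-179952 + 165117)*(o + I) + 378683 = (-179952 + 165117)*(153284/3 - 285917/150499) + 378683 = -14835*23068230965/451497 + 378683 = -114072402121925/150499 + 378683 = -114015410709108/150499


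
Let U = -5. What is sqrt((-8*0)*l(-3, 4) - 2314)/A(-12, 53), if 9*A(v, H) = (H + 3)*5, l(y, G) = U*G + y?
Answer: 9*I*sqrt(2314)/280 ≈ 1.5462*I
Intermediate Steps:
l(y, G) = y - 5*G (l(y, G) = -5*G + y = y - 5*G)
A(v, H) = 5/3 + 5*H/9 (A(v, H) = ((H + 3)*5)/9 = ((3 + H)*5)/9 = (15 + 5*H)/9 = 5/3 + 5*H/9)
sqrt((-8*0)*l(-3, 4) - 2314)/A(-12, 53) = sqrt((-8*0)*(-3 - 5*4) - 2314)/(5/3 + (5/9)*53) = sqrt(0*(-3 - 20) - 2314)/(5/3 + 265/9) = sqrt(0*(-23) - 2314)/(280/9) = sqrt(0 - 2314)*(9/280) = sqrt(-2314)*(9/280) = (I*sqrt(2314))*(9/280) = 9*I*sqrt(2314)/280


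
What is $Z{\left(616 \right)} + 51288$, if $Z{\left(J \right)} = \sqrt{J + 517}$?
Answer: $51288 + \sqrt{1133} \approx 51322.0$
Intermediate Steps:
$Z{\left(J \right)} = \sqrt{517 + J}$
$Z{\left(616 \right)} + 51288 = \sqrt{517 + 616} + 51288 = \sqrt{1133} + 51288 = 51288 + \sqrt{1133}$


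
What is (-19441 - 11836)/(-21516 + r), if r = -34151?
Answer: 31277/55667 ≈ 0.56186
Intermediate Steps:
(-19441 - 11836)/(-21516 + r) = (-19441 - 11836)/(-21516 - 34151) = -31277/(-55667) = -31277*(-1/55667) = 31277/55667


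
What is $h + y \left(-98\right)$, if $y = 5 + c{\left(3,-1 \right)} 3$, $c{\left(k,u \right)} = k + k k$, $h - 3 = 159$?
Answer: $-3856$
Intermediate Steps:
$h = 162$ ($h = 3 + 159 = 162$)
$c{\left(k,u \right)} = k + k^{2}$
$y = 41$ ($y = 5 + 3 \left(1 + 3\right) 3 = 5 + 3 \cdot 4 \cdot 3 = 5 + 12 \cdot 3 = 5 + 36 = 41$)
$h + y \left(-98\right) = 162 + 41 \left(-98\right) = 162 - 4018 = -3856$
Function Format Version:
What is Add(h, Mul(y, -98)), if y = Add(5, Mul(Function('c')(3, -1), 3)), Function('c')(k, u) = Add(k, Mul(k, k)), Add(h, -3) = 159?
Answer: -3856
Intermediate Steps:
h = 162 (h = Add(3, 159) = 162)
Function('c')(k, u) = Add(k, Pow(k, 2))
y = 41 (y = Add(5, Mul(Mul(3, Add(1, 3)), 3)) = Add(5, Mul(Mul(3, 4), 3)) = Add(5, Mul(12, 3)) = Add(5, 36) = 41)
Add(h, Mul(y, -98)) = Add(162, Mul(41, -98)) = Add(162, -4018) = -3856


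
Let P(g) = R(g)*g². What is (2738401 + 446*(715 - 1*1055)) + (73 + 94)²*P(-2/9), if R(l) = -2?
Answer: 209304529/81 ≈ 2.5840e+6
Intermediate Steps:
P(g) = -2*g²
(2738401 + 446*(715 - 1*1055)) + (73 + 94)²*P(-2/9) = (2738401 + 446*(715 - 1*1055)) + (73 + 94)²*(-2*(-2/9)²) = (2738401 + 446*(715 - 1055)) + 167²*(-2*(-2*⅑)²) = (2738401 + 446*(-340)) + 27889*(-2*(-2/9)²) = (2738401 - 151640) + 27889*(-2*4/81) = 2586761 + 27889*(-8/81) = 2586761 - 223112/81 = 209304529/81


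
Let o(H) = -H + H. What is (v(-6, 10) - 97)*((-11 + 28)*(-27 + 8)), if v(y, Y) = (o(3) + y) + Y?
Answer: 30039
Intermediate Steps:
o(H) = 0
v(y, Y) = Y + y (v(y, Y) = (0 + y) + Y = y + Y = Y + y)
(v(-6, 10) - 97)*((-11 + 28)*(-27 + 8)) = ((10 - 6) - 97)*((-11 + 28)*(-27 + 8)) = (4 - 97)*(17*(-19)) = -93*(-323) = 30039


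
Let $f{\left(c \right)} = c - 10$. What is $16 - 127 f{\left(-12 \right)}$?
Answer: $2810$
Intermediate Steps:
$f{\left(c \right)} = -10 + c$
$16 - 127 f{\left(-12 \right)} = 16 - 127 \left(-10 - 12\right) = 16 - -2794 = 16 + 2794 = 2810$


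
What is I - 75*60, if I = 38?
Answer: -4462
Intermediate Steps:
I - 75*60 = 38 - 75*60 = 38 - 4500 = -4462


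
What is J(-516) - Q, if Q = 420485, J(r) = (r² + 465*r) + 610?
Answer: -393559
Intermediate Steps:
J(r) = 610 + r² + 465*r
J(-516) - Q = (610 + (-516)² + 465*(-516)) - 1*420485 = (610 + 266256 - 239940) - 420485 = 26926 - 420485 = -393559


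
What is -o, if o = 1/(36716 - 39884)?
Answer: 1/3168 ≈ 0.00031566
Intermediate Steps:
o = -1/3168 (o = 1/(-3168) = -1/3168 ≈ -0.00031566)
-o = -1*(-1/3168) = 1/3168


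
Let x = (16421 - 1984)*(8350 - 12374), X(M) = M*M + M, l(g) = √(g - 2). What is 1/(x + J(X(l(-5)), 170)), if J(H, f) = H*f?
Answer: -I/(170*√7 + 58095678*I) ≈ -1.7213e-8 - 1.3326e-13*I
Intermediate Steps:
l(g) = √(-2 + g)
X(M) = M + M² (X(M) = M² + M = M + M²)
x = -58094488 (x = 14437*(-4024) = -58094488)
1/(x + J(X(l(-5)), 170)) = 1/(-58094488 + (√(-2 - 5)*(1 + √(-2 - 5)))*170) = 1/(-58094488 + (√(-7)*(1 + √(-7)))*170) = 1/(-58094488 + ((I*√7)*(1 + I*√7))*170) = 1/(-58094488 + (I*√7*(1 + I*√7))*170) = 1/(-58094488 + 170*I*√7*(1 + I*√7))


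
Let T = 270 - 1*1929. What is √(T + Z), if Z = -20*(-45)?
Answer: I*√759 ≈ 27.55*I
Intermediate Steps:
Z = 900
T = -1659 (T = 270 - 1929 = -1659)
√(T + Z) = √(-1659 + 900) = √(-759) = I*√759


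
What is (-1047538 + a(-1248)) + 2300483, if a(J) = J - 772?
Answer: 1250925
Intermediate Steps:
a(J) = -772 + J
(-1047538 + a(-1248)) + 2300483 = (-1047538 + (-772 - 1248)) + 2300483 = (-1047538 - 2020) + 2300483 = -1049558 + 2300483 = 1250925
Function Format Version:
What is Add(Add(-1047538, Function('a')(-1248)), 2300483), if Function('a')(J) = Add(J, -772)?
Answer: 1250925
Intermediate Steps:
Function('a')(J) = Add(-772, J)
Add(Add(-1047538, Function('a')(-1248)), 2300483) = Add(Add(-1047538, Add(-772, -1248)), 2300483) = Add(Add(-1047538, -2020), 2300483) = Add(-1049558, 2300483) = 1250925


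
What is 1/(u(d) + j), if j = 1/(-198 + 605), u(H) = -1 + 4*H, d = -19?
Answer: -407/31338 ≈ -0.012987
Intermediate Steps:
j = 1/407 ≈ 0.0024570
1/(u(d) + j) = 1/((-1 + 4*(-19)) + 1/407) = 1/((-1 - 76) + 1/407) = 1/(-77 + 1/407) = 1/(-31338/407) = -407/31338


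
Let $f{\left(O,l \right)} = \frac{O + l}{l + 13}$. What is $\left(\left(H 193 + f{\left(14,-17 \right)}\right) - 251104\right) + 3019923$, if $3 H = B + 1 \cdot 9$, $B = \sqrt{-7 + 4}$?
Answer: $\frac{11077595}{4} + \frac{193 i \sqrt{3}}{3} \approx 2.7694 \cdot 10^{6} + 111.43 i$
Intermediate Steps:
$B = i \sqrt{3}$ ($B = \sqrt{-3} = i \sqrt{3} \approx 1.732 i$)
$H = 3 + \frac{i \sqrt{3}}{3}$ ($H = \frac{i \sqrt{3} + 1 \cdot 9}{3} = \frac{i \sqrt{3} + 9}{3} = \frac{9 + i \sqrt{3}}{3} = 3 + \frac{i \sqrt{3}}{3} \approx 3.0 + 0.57735 i$)
$f{\left(O,l \right)} = \frac{O + l}{13 + l}$
$\left(\left(H 193 + f{\left(14,-17 \right)}\right) - 251104\right) + 3019923 = \left(\left(\left(3 + \frac{i \sqrt{3}}{3}\right) 193 + \frac{14 - 17}{13 - 17}\right) - 251104\right) + 3019923 = \left(\left(\left(579 + \frac{193 i \sqrt{3}}{3}\right) + \frac{1}{-4} \left(-3\right)\right) - 251104\right) + 3019923 = \left(\left(\left(579 + \frac{193 i \sqrt{3}}{3}\right) - - \frac{3}{4}\right) - 251104\right) + 3019923 = \left(\left(\left(579 + \frac{193 i \sqrt{3}}{3}\right) + \frac{3}{4}\right) - 251104\right) + 3019923 = \left(\left(\frac{2319}{4} + \frac{193 i \sqrt{3}}{3}\right) - 251104\right) + 3019923 = \left(- \frac{1002097}{4} + \frac{193 i \sqrt{3}}{3}\right) + 3019923 = \frac{11077595}{4} + \frac{193 i \sqrt{3}}{3}$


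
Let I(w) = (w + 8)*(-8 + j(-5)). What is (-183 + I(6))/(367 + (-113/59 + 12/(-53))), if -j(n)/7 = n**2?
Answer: -953735/126768 ≈ -7.5235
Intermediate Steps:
j(n) = -7*n**2
I(w) = -1464 - 183*w (I(w) = (w + 8)*(-8 - 7*(-5)**2) = (8 + w)*(-8 - 7*25) = (8 + w)*(-8 - 175) = (8 + w)*(-183) = -1464 - 183*w)
(-183 + I(6))/(367 + (-113/59 + 12/(-53))) = (-183 + (-1464 - 183*6))/(367 + (-113/59 + 12/(-53))) = (-183 + (-1464 - 1098))/(367 + (-113*1/59 + 12*(-1/53))) = (-183 - 2562)/(367 + (-113/59 - 12/53)) = -2745/(367 - 6697/3127) = -2745/1140912/3127 = -2745*3127/1140912 = -953735/126768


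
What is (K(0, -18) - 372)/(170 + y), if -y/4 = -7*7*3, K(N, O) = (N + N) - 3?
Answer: -375/758 ≈ -0.49472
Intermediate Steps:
K(N, O) = -3 + 2*N (K(N, O) = 2*N - 3 = -3 + 2*N)
y = 588 (y = -4*(-7*7)*3 = -(-196)*3 = -4*(-147) = 588)
(K(0, -18) - 372)/(170 + y) = ((-3 + 2*0) - 372)/(170 + 588) = ((-3 + 0) - 372)/758 = (-3 - 372)*(1/758) = -375*1/758 = -375/758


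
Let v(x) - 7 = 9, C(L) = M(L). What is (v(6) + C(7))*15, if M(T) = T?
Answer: 345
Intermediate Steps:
C(L) = L
v(x) = 16 (v(x) = 7 + 9 = 16)
(v(6) + C(7))*15 = (16 + 7)*15 = 23*15 = 345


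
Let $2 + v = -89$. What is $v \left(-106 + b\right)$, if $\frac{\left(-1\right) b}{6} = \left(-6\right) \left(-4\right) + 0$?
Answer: $22750$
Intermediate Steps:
$v = -91$ ($v = -2 - 89 = -91$)
$b = -144$ ($b = - 6 \left(\left(-6\right) \left(-4\right) + 0\right) = - 6 \left(24 + 0\right) = \left(-6\right) 24 = -144$)
$v \left(-106 + b\right) = - 91 \left(-106 - 144\right) = \left(-91\right) \left(-250\right) = 22750$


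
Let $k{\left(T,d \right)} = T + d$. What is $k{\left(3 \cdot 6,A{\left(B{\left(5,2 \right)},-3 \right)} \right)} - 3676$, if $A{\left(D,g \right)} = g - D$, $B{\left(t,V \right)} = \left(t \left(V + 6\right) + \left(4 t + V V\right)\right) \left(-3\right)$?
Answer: $-3469$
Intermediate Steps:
$B{\left(t,V \right)} = - 12 t - 3 V^{2} - 3 t \left(6 + V\right)$ ($B{\left(t,V \right)} = \left(t \left(6 + V\right) + \left(4 t + V^{2}\right)\right) \left(-3\right) = \left(t \left(6 + V\right) + \left(V^{2} + 4 t\right)\right) \left(-3\right) = \left(V^{2} + 4 t + t \left(6 + V\right)\right) \left(-3\right) = - 12 t - 3 V^{2} - 3 t \left(6 + V\right)$)
$k{\left(3 \cdot 6,A{\left(B{\left(5,2 \right)},-3 \right)} \right)} - 3676 = \left(3 \cdot 6 - \left(3 - 150 - 12 - 6 \cdot 5\right)\right) - 3676 = \left(18 - \left(-177 - 12\right)\right) - 3676 = \left(18 - -189\right) - 3676 = \left(18 + \left(-3 + 192\right)\right) - 3676 = \left(18 + 189\right) - 3676 = 207 - 3676 = -3469$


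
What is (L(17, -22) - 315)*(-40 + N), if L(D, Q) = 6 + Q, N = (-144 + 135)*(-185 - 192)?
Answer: -1109843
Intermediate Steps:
N = 3393 (N = -9*(-377) = 3393)
(L(17, -22) - 315)*(-40 + N) = ((6 - 22) - 315)*(-40 + 3393) = (-16 - 315)*3353 = -331*3353 = -1109843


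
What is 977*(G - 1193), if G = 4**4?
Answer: -915449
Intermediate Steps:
G = 256
977*(G - 1193) = 977*(256 - 1193) = 977*(-937) = -915449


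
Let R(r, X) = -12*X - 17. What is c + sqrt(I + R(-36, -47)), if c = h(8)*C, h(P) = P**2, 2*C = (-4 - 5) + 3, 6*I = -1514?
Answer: -192 + 2*sqrt(663)/3 ≈ -174.83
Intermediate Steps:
R(r, X) = -17 - 12*X
I = -757/3 (I = (1/6)*(-1514) = -757/3 ≈ -252.33)
C = -3 (C = ((-4 - 5) + 3)/2 = (-9 + 3)/2 = (1/2)*(-6) = -3)
c = -192 (c = 8**2*(-3) = 64*(-3) = -192)
c + sqrt(I + R(-36, -47)) = -192 + sqrt(-757/3 + (-17 - 12*(-47))) = -192 + sqrt(-757/3 + (-17 + 564)) = -192 + sqrt(-757/3 + 547) = -192 + sqrt(884/3) = -192 + 2*sqrt(663)/3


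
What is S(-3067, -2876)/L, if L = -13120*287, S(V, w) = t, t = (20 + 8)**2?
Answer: -7/33620 ≈ -0.00020821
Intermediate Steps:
t = 784 (t = 28**2 = 784)
S(V, w) = 784
L = -3765440
S(-3067, -2876)/L = 784/(-3765440) = 784*(-1/3765440) = -7/33620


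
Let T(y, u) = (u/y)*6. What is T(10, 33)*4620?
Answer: 91476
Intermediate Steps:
T(y, u) = 6*u/y
T(10, 33)*4620 = (6*33/10)*4620 = (6*33*(⅒))*4620 = (99/5)*4620 = 91476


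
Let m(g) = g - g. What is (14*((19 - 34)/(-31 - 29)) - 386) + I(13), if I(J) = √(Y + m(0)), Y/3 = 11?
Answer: -765/2 + √33 ≈ -376.76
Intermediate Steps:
m(g) = 0
Y = 33 (Y = 3*11 = 33)
I(J) = √33 (I(J) = √(33 + 0) = √33)
(14*((19 - 34)/(-31 - 29)) - 386) + I(13) = (14*((19 - 34)/(-31 - 29)) - 386) + √33 = (14*(-15/(-60)) - 386) + √33 = (14*(-15*(-1/60)) - 386) + √33 = (14*(¼) - 386) + √33 = (7/2 - 386) + √33 = -765/2 + √33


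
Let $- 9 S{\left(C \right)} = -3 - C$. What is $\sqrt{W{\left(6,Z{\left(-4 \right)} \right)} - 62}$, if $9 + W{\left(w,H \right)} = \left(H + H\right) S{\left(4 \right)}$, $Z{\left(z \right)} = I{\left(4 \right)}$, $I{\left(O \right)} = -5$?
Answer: $\frac{i \sqrt{709}}{3} \approx 8.8757 i$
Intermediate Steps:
$S{\left(C \right)} = \frac{1}{3} + \frac{C}{9}$ ($S{\left(C \right)} = - \frac{-3 - C}{9} = \frac{1}{3} + \frac{C}{9}$)
$Z{\left(z \right)} = -5$
$W{\left(w,H \right)} = -9 + \frac{14 H}{9}$ ($W{\left(w,H \right)} = -9 + \left(H + H\right) \left(\frac{1}{3} + \frac{1}{9} \cdot 4\right) = -9 + 2 H \left(\frac{1}{3} + \frac{4}{9}\right) = -9 + 2 H \frac{7}{9} = -9 + \frac{14 H}{9}$)
$\sqrt{W{\left(6,Z{\left(-4 \right)} \right)} - 62} = \sqrt{\left(-9 + \frac{14}{9} \left(-5\right)\right) - 62} = \sqrt{\left(-9 - \frac{70}{9}\right) - 62} = \sqrt{- \frac{151}{9} - 62} = \sqrt{- \frac{709}{9}} = \frac{i \sqrt{709}}{3}$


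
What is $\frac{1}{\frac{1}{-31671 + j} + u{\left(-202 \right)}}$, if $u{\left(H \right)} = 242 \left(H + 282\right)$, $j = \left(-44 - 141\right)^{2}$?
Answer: $\frac{2554}{49445441} \approx 5.1653 \cdot 10^{-5}$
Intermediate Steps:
$j = 34225$ ($j = \left(-185\right)^{2} = 34225$)
$u{\left(H \right)} = 68244 + 242 H$ ($u{\left(H \right)} = 242 \left(282 + H\right) = 68244 + 242 H$)
$\frac{1}{\frac{1}{-31671 + j} + u{\left(-202 \right)}} = \frac{1}{\frac{1}{-31671 + 34225} + \left(68244 + 242 \left(-202\right)\right)} = \frac{1}{\frac{1}{2554} + \left(68244 - 48884\right)} = \frac{1}{\frac{1}{2554} + 19360} = \frac{1}{\frac{49445441}{2554}} = \frac{2554}{49445441}$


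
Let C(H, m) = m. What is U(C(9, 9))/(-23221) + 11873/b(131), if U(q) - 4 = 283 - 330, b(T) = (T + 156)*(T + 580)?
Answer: 284477384/4738407597 ≈ 0.060036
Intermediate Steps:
b(T) = (156 + T)*(580 + T)
U(q) = -43 (U(q) = 4 + (283 - 330) = 4 - 47 = -43)
U(C(9, 9))/(-23221) + 11873/b(131) = -43/(-23221) + 11873/(90480 + 131² + 736*131) = -43*(-1/23221) + 11873/(90480 + 17161 + 96416) = 43/23221 + 11873/204057 = 284477384/4738407597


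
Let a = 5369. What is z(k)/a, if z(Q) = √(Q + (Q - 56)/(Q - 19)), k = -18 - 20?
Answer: 2*I*√29526/306033 ≈ 0.001123*I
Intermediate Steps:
k = -38
z(Q) = √(Q + (-56 + Q)/(-19 + Q))
z(k)/a = √((-56 - 38 - 38*(-19 - 38))/(-19 - 38))/5369 = √((-56 - 38 - 38*(-57))/(-57))*(1/5369) = √(-(-56 - 38 + 2166)/57)*(1/5369) = √(-1/57*2072)*(1/5369) = √(-2072/57)*(1/5369) = (2*I*√29526/57)*(1/5369) = 2*I*√29526/306033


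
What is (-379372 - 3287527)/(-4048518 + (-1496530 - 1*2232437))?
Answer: 3666899/7777485 ≈ 0.47148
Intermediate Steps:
(-379372 - 3287527)/(-4048518 + (-1496530 - 1*2232437)) = -3666899/(-4048518 + (-1496530 - 2232437)) = -3666899/(-4048518 - 3728967) = -3666899/(-7777485) = -3666899*(-1/7777485) = 3666899/7777485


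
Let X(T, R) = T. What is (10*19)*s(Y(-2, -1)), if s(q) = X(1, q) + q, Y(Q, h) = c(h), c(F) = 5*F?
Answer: -760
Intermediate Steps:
Y(Q, h) = 5*h
s(q) = 1 + q
(10*19)*s(Y(-2, -1)) = (10*19)*(1 + 5*(-1)) = 190*(1 - 5) = 190*(-4) = -760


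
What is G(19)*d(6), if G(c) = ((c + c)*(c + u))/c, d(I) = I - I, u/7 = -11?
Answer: 0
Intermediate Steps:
u = -77 (u = 7*(-11) = -77)
d(I) = 0
G(c) = -154 + 2*c (G(c) = ((c + c)*(c - 77))/c = ((2*c)*(-77 + c))/c = (2*c*(-77 + c))/c = -154 + 2*c)
G(19)*d(6) = (-154 + 2*19)*0 = (-154 + 38)*0 = -116*0 = 0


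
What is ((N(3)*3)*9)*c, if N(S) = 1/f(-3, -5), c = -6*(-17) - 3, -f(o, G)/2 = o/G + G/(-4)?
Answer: -26730/37 ≈ -722.43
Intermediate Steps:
f(o, G) = G/2 - 2*o/G (f(o, G) = -2*(o/G + G/(-4)) = -2*(o/G + G*(-¼)) = -2*(o/G - G/4) = -2*(-G/4 + o/G) = G/2 - 2*o/G)
c = 99 (c = 102 - 3 = 99)
N(S) = -10/37 (N(S) = 1/((½)*(-5) - 2*(-3)/(-5)) = 1/(-5/2 - 2*(-3)*(-⅕)) = 1/(-5/2 - 6/5) = 1/(-37/10) = -10/37)
((N(3)*3)*9)*c = (-10/37*3*9)*99 = -30/37*9*99 = -270/37*99 = -26730/37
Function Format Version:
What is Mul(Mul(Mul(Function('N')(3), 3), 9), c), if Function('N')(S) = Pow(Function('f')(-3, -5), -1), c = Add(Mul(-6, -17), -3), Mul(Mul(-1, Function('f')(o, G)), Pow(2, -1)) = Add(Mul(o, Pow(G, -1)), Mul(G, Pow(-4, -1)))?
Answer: Rational(-26730, 37) ≈ -722.43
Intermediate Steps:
Function('f')(o, G) = Add(Mul(Rational(1, 2), G), Mul(-2, o, Pow(G, -1))) (Function('f')(o, G) = Mul(-2, Add(Mul(o, Pow(G, -1)), Mul(G, Pow(-4, -1)))) = Mul(-2, Add(Mul(o, Pow(G, -1)), Mul(G, Rational(-1, 4)))) = Mul(-2, Add(Mul(o, Pow(G, -1)), Mul(Rational(-1, 4), G))) = Mul(-2, Add(Mul(Rational(-1, 4), G), Mul(o, Pow(G, -1)))) = Add(Mul(Rational(1, 2), G), Mul(-2, o, Pow(G, -1))))
c = 99 (c = Add(102, -3) = 99)
Function('N')(S) = Rational(-10, 37) (Function('N')(S) = Pow(Add(Mul(Rational(1, 2), -5), Mul(-2, -3, Pow(-5, -1))), -1) = Pow(Add(Rational(-5, 2), Mul(-2, -3, Rational(-1, 5))), -1) = Pow(Add(Rational(-5, 2), Rational(-6, 5)), -1) = Pow(Rational(-37, 10), -1) = Rational(-10, 37))
Mul(Mul(Mul(Function('N')(3), 3), 9), c) = Mul(Mul(Mul(Rational(-10, 37), 3), 9), 99) = Mul(Mul(Rational(-30, 37), 9), 99) = Mul(Rational(-270, 37), 99) = Rational(-26730, 37)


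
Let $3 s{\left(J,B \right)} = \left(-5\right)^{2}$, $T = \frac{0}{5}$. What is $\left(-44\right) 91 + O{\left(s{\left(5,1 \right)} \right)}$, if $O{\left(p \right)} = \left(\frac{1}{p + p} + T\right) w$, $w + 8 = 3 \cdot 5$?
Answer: $- \frac{200179}{50} \approx -4003.6$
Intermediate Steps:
$T = 0$ ($T = 0 \cdot \frac{1}{5} = 0$)
$s{\left(J,B \right)} = \frac{25}{3}$ ($s{\left(J,B \right)} = \frac{\left(-5\right)^{2}}{3} = \frac{1}{3} \cdot 25 = \frac{25}{3}$)
$w = 7$ ($w = -8 + 3 \cdot 5 = -8 + 15 = 7$)
$O{\left(p \right)} = \frac{7}{2 p}$ ($O{\left(p \right)} = \left(\frac{1}{p + p} + 0\right) 7 = \left(\frac{1}{2 p} + 0\right) 7 = \frac{1}{2 p} 7 = \frac{7}{2 p}$)
$\left(-44\right) 91 + O{\left(s{\left(5,1 \right)} \right)} = \left(-44\right) 91 + \frac{7}{2 \cdot \frac{25}{3}} = -4004 + \frac{7}{2} \cdot \frac{3}{25} = -4004 + \frac{21}{50} = - \frac{200179}{50}$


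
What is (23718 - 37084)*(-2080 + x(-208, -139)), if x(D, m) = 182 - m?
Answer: 23510794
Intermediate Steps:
(23718 - 37084)*(-2080 + x(-208, -139)) = (23718 - 37084)*(-2080 + (182 - 1*(-139))) = -13366*(-2080 + (182 + 139)) = -13366*(-2080 + 321) = -13366*(-1759) = 23510794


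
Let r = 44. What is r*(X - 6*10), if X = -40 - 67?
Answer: -7348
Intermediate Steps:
X = -107
r*(X - 6*10) = 44*(-107 - 6*10) = 44*(-107 - 60) = 44*(-167) = -7348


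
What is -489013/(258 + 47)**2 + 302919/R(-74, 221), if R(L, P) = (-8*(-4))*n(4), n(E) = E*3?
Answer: 9330419661/11907200 ≈ 783.59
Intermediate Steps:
n(E) = 3*E
R(L, P) = 384 (R(L, P) = (-8*(-4))*(3*4) = 32*12 = 384)
-489013/(258 + 47)**2 + 302919/R(-74, 221) = -489013/(258 + 47)**2 + 302919/384 = -489013/(305**2) + 302919*(1/384) = -489013/93025 + 100973/128 = 9330419661/11907200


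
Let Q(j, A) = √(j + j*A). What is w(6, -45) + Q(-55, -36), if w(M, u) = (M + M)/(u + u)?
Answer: -2/15 + 5*√77 ≈ 43.742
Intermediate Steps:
Q(j, A) = √(j + A*j)
w(M, u) = M/u (w(M, u) = (2*M)/((2*u)) = (2*M)*(1/(2*u)) = M/u)
w(6, -45) + Q(-55, -36) = 6/(-45) + √(-55*(1 - 36)) = 6*(-1/45) + √(-55*(-35)) = -2/15 + √1925 = -2/15 + 5*√77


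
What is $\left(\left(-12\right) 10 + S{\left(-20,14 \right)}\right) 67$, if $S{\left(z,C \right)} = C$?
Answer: $-7102$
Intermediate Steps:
$\left(\left(-12\right) 10 + S{\left(-20,14 \right)}\right) 67 = \left(\left(-12\right) 10 + 14\right) 67 = \left(-120 + 14\right) 67 = \left(-106\right) 67 = -7102$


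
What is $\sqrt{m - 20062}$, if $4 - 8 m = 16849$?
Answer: $\frac{i \sqrt{354682}}{4} \approx 148.89 i$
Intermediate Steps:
$m = - \frac{16845}{8}$ ($m = \frac{1}{2} - \frac{16849}{8} = - \frac{16845}{8} \approx -2105.6$)
$\sqrt{m - 20062} = \sqrt{- \frac{16845}{8} - 20062} = \sqrt{- \frac{177341}{8}} = \frac{i \sqrt{354682}}{4}$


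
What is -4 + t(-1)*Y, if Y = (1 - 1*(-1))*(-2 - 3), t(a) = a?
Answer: 6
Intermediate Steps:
Y = -10 (Y = (1 + 1)*(-5) = 2*(-5) = -10)
-4 + t(-1)*Y = -4 - 1*(-10) = -4 + 10 = 6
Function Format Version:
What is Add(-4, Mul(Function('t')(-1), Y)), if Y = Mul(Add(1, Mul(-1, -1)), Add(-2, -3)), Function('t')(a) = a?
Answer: 6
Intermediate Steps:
Y = -10 (Y = Mul(Add(1, 1), -5) = Mul(2, -5) = -10)
Add(-4, Mul(Function('t')(-1), Y)) = Add(-4, Mul(-1, -10)) = Add(-4, 10) = 6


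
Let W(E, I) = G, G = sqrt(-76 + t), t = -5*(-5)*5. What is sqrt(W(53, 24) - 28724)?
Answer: 47*I*sqrt(13) ≈ 169.46*I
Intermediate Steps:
t = 125 (t = 25*5 = 125)
G = 7 (G = sqrt(-76 + 125) = sqrt(49) = 7)
W(E, I) = 7
sqrt(W(53, 24) - 28724) = sqrt(7 - 28724) = sqrt(-28717) = 47*I*sqrt(13)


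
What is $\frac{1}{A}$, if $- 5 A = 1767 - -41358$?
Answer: $- \frac{1}{8625} \approx -0.00011594$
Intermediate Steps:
$A = -8625$ ($A = - \frac{1767 - -41358}{5} = - \frac{1767 + 41358}{5} = \left(- \frac{1}{5}\right) 43125 = -8625$)
$\frac{1}{A} = \frac{1}{-8625} = - \frac{1}{8625}$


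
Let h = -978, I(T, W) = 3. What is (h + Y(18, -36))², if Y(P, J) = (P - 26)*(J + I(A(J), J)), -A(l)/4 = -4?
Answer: 509796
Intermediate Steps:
A(l) = 16 (A(l) = -4*(-4) = 16)
Y(P, J) = (-26 + P)*(3 + J) (Y(P, J) = (P - 26)*(J + 3) = (-26 + P)*(3 + J))
(h + Y(18, -36))² = (-978 + (-78 - 26*(-36) + 3*18 - 36*18))² = (-978 + (-78 + 936 + 54 - 648))² = (-978 + 264)² = (-714)² = 509796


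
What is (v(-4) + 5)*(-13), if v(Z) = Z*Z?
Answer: -273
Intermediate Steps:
v(Z) = Z**2
(v(-4) + 5)*(-13) = ((-4)**2 + 5)*(-13) = (16 + 5)*(-13) = 21*(-13) = -273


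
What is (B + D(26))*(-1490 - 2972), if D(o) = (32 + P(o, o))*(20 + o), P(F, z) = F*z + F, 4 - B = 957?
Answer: -146402682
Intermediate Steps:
B = -953 (B = 4 - 1*957 = 4 - 957 = -953)
P(F, z) = F + F*z
D(o) = (20 + o)*(32 + o*(1 + o)) (D(o) = (32 + o*(1 + o))*(20 + o) = (20 + o)*(32 + o*(1 + o)))
(B + D(26))*(-1490 - 2972) = (-953 + (640 + 26³ + 21*26² + 52*26))*(-1490 - 2972) = (-953 + (640 + 17576 + 21*676 + 1352))*(-4462) = (-953 + (640 + 17576 + 14196 + 1352))*(-4462) = (-953 + 33764)*(-4462) = 32811*(-4462) = -146402682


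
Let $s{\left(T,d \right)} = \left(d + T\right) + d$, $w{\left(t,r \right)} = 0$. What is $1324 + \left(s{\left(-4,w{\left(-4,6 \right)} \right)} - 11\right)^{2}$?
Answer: $1549$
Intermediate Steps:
$s{\left(T,d \right)} = T + 2 d$ ($s{\left(T,d \right)} = \left(T + d\right) + d = T + 2 d$)
$1324 + \left(s{\left(-4,w{\left(-4,6 \right)} \right)} - 11\right)^{2} = 1324 + \left(\left(-4 + 2 \cdot 0\right) - 11\right)^{2} = 1324 + \left(\left(-4 + 0\right) - 11\right)^{2} = 1324 + \left(-4 - 11\right)^{2} = 1324 + \left(-15\right)^{2} = 1324 + 225 = 1549$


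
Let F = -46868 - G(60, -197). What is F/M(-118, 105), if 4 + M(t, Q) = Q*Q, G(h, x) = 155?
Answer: -47023/11021 ≈ -4.2667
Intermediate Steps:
M(t, Q) = -4 + Q² (M(t, Q) = -4 + Q*Q = -4 + Q²)
F = -47023 (F = -46868 - 1*155 = -46868 - 155 = -47023)
F/M(-118, 105) = -47023/(-4 + 105²) = -47023/(-4 + 11025) = -47023/11021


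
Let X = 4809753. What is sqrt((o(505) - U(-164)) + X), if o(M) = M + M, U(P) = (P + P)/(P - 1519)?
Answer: sqrt(1514048080787)/561 ≈ 2193.3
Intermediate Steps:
U(P) = 2*P/(-1519 + P) (U(P) = (2*P)/(-1519 + P) = 2*P/(-1519 + P))
o(M) = 2*M
sqrt((o(505) - U(-164)) + X) = sqrt((2*505 - 2*(-164)/(-1519 - 164)) + 4809753) = sqrt((1010 - 2*(-164)/(-1683)) + 4809753) = sqrt((1010 - 2*(-164)*(-1)/1683) + 4809753) = sqrt((1010 - 1*328/1683) + 4809753) = sqrt((1010 - 328/1683) + 4809753) = sqrt(1699502/1683 + 4809753) = sqrt(8096513801/1683) = sqrt(1514048080787)/561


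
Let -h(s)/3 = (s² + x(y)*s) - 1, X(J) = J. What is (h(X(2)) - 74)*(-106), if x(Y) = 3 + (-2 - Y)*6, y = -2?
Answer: 10706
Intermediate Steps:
x(Y) = -9 - 6*Y (x(Y) = 3 + (-12 - 6*Y) = -9 - 6*Y)
h(s) = 3 - 9*s - 3*s² (h(s) = -3*((s² + (-9 - 6*(-2))*s) - 1) = -3*((s² + (-9 + 12)*s) - 1) = -3*((s² + 3*s) - 1) = -3*(-1 + s² + 3*s) = 3 - 9*s - 3*s²)
(h(X(2)) - 74)*(-106) = ((3 - 9*2 - 3*2²) - 74)*(-106) = ((3 - 18 - 3*4) - 74)*(-106) = ((3 - 18 - 12) - 74)*(-106) = (-27 - 74)*(-106) = -101*(-106) = 10706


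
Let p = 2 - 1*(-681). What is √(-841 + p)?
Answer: I*√158 ≈ 12.57*I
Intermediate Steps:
p = 683 (p = 2 + 681 = 683)
√(-841 + p) = √(-841 + 683) = √(-158) = I*√158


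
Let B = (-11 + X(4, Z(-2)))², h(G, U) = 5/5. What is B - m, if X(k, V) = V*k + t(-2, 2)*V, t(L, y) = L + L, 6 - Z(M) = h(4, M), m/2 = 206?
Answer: -291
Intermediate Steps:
h(G, U) = 1 (h(G, U) = 5*(⅕) = 1)
m = 412 (m = 2*206 = 412)
Z(M) = 5 (Z(M) = 6 - 1*1 = 6 - 1 = 5)
t(L, y) = 2*L
X(k, V) = -4*V + V*k (X(k, V) = V*k + (2*(-2))*V = V*k - 4*V = -4*V + V*k)
B = 121 (B = (-11 + 5*(-4 + 4))² = (-11 + 5*0)² = (-11 + 0)² = (-11)² = 121)
B - m = 121 - 1*412 = 121 - 412 = -291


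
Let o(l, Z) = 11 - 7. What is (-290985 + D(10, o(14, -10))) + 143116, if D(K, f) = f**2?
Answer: -147853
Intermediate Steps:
o(l, Z) = 4
(-290985 + D(10, o(14, -10))) + 143116 = (-290985 + 4**2) + 143116 = (-290985 + 16) + 143116 = -290969 + 143116 = -147853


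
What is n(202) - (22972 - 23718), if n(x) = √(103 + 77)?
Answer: 746 + 6*√5 ≈ 759.42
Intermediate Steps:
n(x) = 6*√5 (n(x) = √180 = 6*√5)
n(202) - (22972 - 23718) = 6*√5 - (22972 - 23718) = 6*√5 - 1*(-746) = 6*√5 + 746 = 746 + 6*√5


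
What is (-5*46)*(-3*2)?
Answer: 1380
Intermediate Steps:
(-5*46)*(-3*2) = -230*(-6) = 1380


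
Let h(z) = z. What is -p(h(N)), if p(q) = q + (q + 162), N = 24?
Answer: -210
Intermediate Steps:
p(q) = 162 + 2*q (p(q) = q + (162 + q) = 162 + 2*q)
-p(h(N)) = -(162 + 2*24) = -(162 + 48) = -1*210 = -210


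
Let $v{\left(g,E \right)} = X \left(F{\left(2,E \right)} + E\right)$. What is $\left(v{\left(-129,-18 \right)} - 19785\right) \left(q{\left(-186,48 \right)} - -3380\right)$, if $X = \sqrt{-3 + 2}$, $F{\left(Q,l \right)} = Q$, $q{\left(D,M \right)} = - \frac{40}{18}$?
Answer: $- \frac{200488000}{3} - \frac{486400 i}{9} \approx -6.6829 \cdot 10^{7} - 54044.0 i$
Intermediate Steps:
$q{\left(D,M \right)} = - \frac{20}{9}$ ($q{\left(D,M \right)} = \left(-40\right) \frac{1}{18} = - \frac{20}{9}$)
$X = i$ ($X = \sqrt{-1} = i \approx 1.0 i$)
$v{\left(g,E \right)} = i \left(2 + E\right)$
$\left(v{\left(-129,-18 \right)} - 19785\right) \left(q{\left(-186,48 \right)} - -3380\right) = \left(i \left(2 - 18\right) - 19785\right) \left(- \frac{20}{9} - -3380\right) = \left(i \left(-16\right) - 19785\right) \left(- \frac{20}{9} + 3380\right) = \left(- 16 i - 19785\right) \frac{30400}{9} = \left(-19785 - 16 i\right) \frac{30400}{9} = - \frac{200488000}{3} - \frac{486400 i}{9}$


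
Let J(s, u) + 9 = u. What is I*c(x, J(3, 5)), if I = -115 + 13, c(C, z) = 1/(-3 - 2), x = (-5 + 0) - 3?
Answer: 102/5 ≈ 20.400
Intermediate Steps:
x = -8 (x = -5 - 3 = -8)
J(s, u) = -9 + u
c(C, z) = -⅕ (c(C, z) = 1/(-5) = -⅕)
I = -102
I*c(x, J(3, 5)) = -102*(-⅕) = 102/5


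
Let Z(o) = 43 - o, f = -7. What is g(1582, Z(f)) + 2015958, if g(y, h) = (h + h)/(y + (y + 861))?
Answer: 324569242/161 ≈ 2.0160e+6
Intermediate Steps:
g(y, h) = 2*h/(861 + 2*y) (g(y, h) = (2*h)/(y + (861 + y)) = (2*h)/(861 + 2*y) = 2*h/(861 + 2*y))
g(1582, Z(f)) + 2015958 = 2*(43 - 1*(-7))/(861 + 2*1582) + 2015958 = 2*(43 + 7)/(861 + 3164) + 2015958 = 2*50/4025 + 2015958 = 2*50*(1/4025) + 2015958 = 4/161 + 2015958 = 324569242/161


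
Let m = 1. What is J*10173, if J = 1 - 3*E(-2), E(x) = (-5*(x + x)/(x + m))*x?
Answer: -1210587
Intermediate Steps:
E(x) = -10*x**2/(1 + x) (E(x) = (-5*(x + x)/(x + 1))*x = (-5*2*x/(1 + x))*x = (-10*x/(1 + x))*x = -10*x**2/(1 + x))
J = -119 (J = 1 - (-30)*(-2)**2/(1 - 2) = 1 - (-30)*4/(-1) = 1 - (-30)*4*(-1) = 1 - 3*40 = 1 - 120 = -119)
J*10173 = -119*10173 = -1210587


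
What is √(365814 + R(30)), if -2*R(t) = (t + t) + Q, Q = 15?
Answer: √1463106/2 ≈ 604.79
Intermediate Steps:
R(t) = -15/2 - t (R(t) = -((t + t) + 15)/2 = -(2*t + 15)/2 = -(15 + 2*t)/2 = -15/2 - t)
√(365814 + R(30)) = √(365814 + (-15/2 - 1*30)) = √(365814 + (-15/2 - 30)) = √(365814 - 75/2) = √(731553/2) = √1463106/2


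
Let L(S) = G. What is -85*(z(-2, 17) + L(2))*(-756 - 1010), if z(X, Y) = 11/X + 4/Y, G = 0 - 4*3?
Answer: -2591605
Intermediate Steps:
G = -12 (G = 0 - 12 = -12)
z(X, Y) = 4/Y + 11/X
L(S) = -12
-85*(z(-2, 17) + L(2))*(-756 - 1010) = -85*((4/17 + 11/(-2)) - 12)*(-756 - 1010) = -85*((4*(1/17) + 11*(-½)) - 12)*(-1766) = -85*((4/17 - 11/2) - 12)*(-1766) = -85*(-179/34 - 12)*(-1766) = -(-2935)*(-1766)/2 = -85*518321/17 = -2591605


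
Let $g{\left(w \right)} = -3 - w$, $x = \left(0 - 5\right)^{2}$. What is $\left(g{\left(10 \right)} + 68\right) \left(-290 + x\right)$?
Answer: $-14575$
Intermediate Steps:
$x = 25$ ($x = \left(-5\right)^{2} = 25$)
$\left(g{\left(10 \right)} + 68\right) \left(-290 + x\right) = \left(\left(-3 - 10\right) + 68\right) \left(-290 + 25\right) = \left(\left(-3 - 10\right) + 68\right) \left(-265\right) = \left(-13 + 68\right) \left(-265\right) = 55 \left(-265\right) = -14575$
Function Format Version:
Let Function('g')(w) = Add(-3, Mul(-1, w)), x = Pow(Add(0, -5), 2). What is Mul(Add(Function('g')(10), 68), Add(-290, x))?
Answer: -14575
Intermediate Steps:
x = 25 (x = Pow(-5, 2) = 25)
Mul(Add(Function('g')(10), 68), Add(-290, x)) = Mul(Add(Add(-3, Mul(-1, 10)), 68), Add(-290, 25)) = Mul(Add(Add(-3, -10), 68), -265) = Mul(Add(-13, 68), -265) = Mul(55, -265) = -14575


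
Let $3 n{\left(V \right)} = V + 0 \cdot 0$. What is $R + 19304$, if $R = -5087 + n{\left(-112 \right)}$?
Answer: $\frac{42539}{3} \approx 14180.0$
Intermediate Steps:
$n{\left(V \right)} = \frac{V}{3}$ ($n{\left(V \right)} = \frac{V + 0 \cdot 0}{3} = \frac{V + 0}{3} = \frac{V}{3}$)
$R = - \frac{15373}{3}$ ($R = -5087 + \frac{1}{3} \left(-112\right) = -5087 - \frac{112}{3} = - \frac{15373}{3} \approx -5124.3$)
$R + 19304 = - \frac{15373}{3} + 19304 = \frac{42539}{3}$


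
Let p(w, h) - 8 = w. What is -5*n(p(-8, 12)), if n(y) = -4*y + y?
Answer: 0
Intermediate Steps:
p(w, h) = 8 + w
n(y) = -3*y
-5*n(p(-8, 12)) = -(-15)*(8 - 8) = -(-15)*0 = -5*0 = 0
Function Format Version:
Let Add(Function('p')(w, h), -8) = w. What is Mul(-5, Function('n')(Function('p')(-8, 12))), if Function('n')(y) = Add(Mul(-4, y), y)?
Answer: 0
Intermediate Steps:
Function('p')(w, h) = Add(8, w)
Function('n')(y) = Mul(-3, y)
Mul(-5, Function('n')(Function('p')(-8, 12))) = Mul(-5, Mul(-3, Add(8, -8))) = Mul(-5, Mul(-3, 0)) = Mul(-5, 0) = 0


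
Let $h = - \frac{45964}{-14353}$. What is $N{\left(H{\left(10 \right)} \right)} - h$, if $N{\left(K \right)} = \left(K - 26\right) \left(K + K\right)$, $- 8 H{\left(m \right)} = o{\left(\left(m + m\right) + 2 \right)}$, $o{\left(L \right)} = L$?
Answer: $\frac{17788833}{114824} \approx 154.92$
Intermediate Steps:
$H{\left(m \right)} = - \frac{1}{4} - \frac{m}{4}$ ($H{\left(m \right)} = - \frac{\left(m + m\right) + 2}{8} = - \frac{2 m + 2}{8} = - \frac{2 + 2 m}{8} = - \frac{1}{4} - \frac{m}{4}$)
$N{\left(K \right)} = 2 K \left(-26 + K\right)$ ($N{\left(K \right)} = \left(-26 + K\right) 2 K = 2 K \left(-26 + K\right)$)
$h = \frac{45964}{14353}$ ($h = \left(-45964\right) \left(- \frac{1}{14353}\right) = \frac{45964}{14353} \approx 3.2024$)
$N{\left(H{\left(10 \right)} \right)} - h = 2 \left(- \frac{1}{4} - \frac{5}{2}\right) \left(-26 - \frac{11}{4}\right) - \frac{45964}{14353} = 2 \left(- \frac{11}{4}\right) \left(-26 - \frac{11}{4}\right) - \frac{45964}{14353} = 2 \left(- \frac{11}{4}\right) \left(- \frac{115}{4}\right) - \frac{45964}{14353} = \frac{1265}{8} - \frac{45964}{14353} = \frac{17788833}{114824}$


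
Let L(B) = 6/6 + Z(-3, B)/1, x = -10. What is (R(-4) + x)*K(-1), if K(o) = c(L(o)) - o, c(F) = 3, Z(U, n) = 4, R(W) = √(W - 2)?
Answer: -40 + 4*I*√6 ≈ -40.0 + 9.798*I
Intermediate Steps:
R(W) = √(-2 + W)
L(B) = 5 (L(B) = 6/6 + 4/1 = 6*(⅙) + 4*1 = 1 + 4 = 5)
K(o) = 3 - o
(R(-4) + x)*K(-1) = (√(-2 - 4) - 10)*(3 - 1*(-1)) = (√(-6) - 10)*(3 + 1) = (I*√6 - 10)*4 = (-10 + I*√6)*4 = -40 + 4*I*√6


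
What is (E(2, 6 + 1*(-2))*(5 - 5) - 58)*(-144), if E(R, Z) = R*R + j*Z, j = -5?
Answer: 8352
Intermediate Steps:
E(R, Z) = R² - 5*Z (E(R, Z) = R*R - 5*Z = R² - 5*Z)
(E(2, 6 + 1*(-2))*(5 - 5) - 58)*(-144) = ((2² - 5*(6 + 1*(-2)))*(5 - 5) - 58)*(-144) = ((4 - 5*(6 - 2))*0 - 58)*(-144) = ((4 - 5*4)*0 - 58)*(-144) = ((4 - 20)*0 - 58)*(-144) = (-16*0 - 58)*(-144) = (0 - 58)*(-144) = -58*(-144) = 8352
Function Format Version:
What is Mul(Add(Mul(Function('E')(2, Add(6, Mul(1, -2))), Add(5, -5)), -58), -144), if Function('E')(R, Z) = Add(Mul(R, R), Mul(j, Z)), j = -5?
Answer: 8352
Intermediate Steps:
Function('E')(R, Z) = Add(Pow(R, 2), Mul(-5, Z)) (Function('E')(R, Z) = Add(Mul(R, R), Mul(-5, Z)) = Add(Pow(R, 2), Mul(-5, Z)))
Mul(Add(Mul(Function('E')(2, Add(6, Mul(1, -2))), Add(5, -5)), -58), -144) = Mul(Add(Mul(Add(Pow(2, 2), Mul(-5, Add(6, Mul(1, -2)))), Add(5, -5)), -58), -144) = Mul(Add(Mul(Add(4, Mul(-5, Add(6, -2))), 0), -58), -144) = Mul(Add(Mul(Add(4, Mul(-5, 4)), 0), -58), -144) = Mul(Add(Mul(Add(4, -20), 0), -58), -144) = Mul(Add(Mul(-16, 0), -58), -144) = Mul(Add(0, -58), -144) = Mul(-58, -144) = 8352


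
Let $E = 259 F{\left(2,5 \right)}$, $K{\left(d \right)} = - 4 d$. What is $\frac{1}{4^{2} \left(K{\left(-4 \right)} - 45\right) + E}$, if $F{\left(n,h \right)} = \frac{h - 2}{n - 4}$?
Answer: $- \frac{2}{1705} \approx -0.001173$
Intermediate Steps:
$F{\left(n,h \right)} = \frac{-2 + h}{-4 + n}$
$E = - \frac{777}{2}$ ($E = 259 \frac{-2 + 5}{-4 + 2} = 259 \frac{1}{-2} \cdot 3 = 259 \left(\left(- \frac{1}{2}\right) 3\right) = 259 \left(- \frac{3}{2}\right) = - \frac{777}{2} \approx -388.5$)
$\frac{1}{4^{2} \left(K{\left(-4 \right)} - 45\right) + E} = \frac{1}{4^{2} \left(\left(-4\right) \left(-4\right) - 45\right) - \frac{777}{2}} = \frac{1}{16 \left(16 - 45\right) - \frac{777}{2}} = \frac{1}{16 \left(-29\right) - \frac{777}{2}} = \frac{1}{-464 - \frac{777}{2}} = \frac{1}{- \frac{1705}{2}} = - \frac{2}{1705}$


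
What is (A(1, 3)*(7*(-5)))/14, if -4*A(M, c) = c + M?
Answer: 5/2 ≈ 2.5000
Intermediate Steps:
A(M, c) = -M/4 - c/4 (A(M, c) = -(c + M)/4 = -(M + c)/4 = -M/4 - c/4)
(A(1, 3)*(7*(-5)))/14 = ((-¼*1 - ¼*3)*(7*(-5)))/14 = ((-¼ - ¾)*(-35))*(1/14) = -1*(-35)*(1/14) = 35*(1/14) = 5/2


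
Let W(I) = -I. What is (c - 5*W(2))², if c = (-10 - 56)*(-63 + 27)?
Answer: 5692996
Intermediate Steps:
c = 2376 (c = -66*(-36) = 2376)
(c - 5*W(2))² = (2376 - (-5)*2)² = (2376 - 5*(-2))² = (2376 + 10)² = 2386² = 5692996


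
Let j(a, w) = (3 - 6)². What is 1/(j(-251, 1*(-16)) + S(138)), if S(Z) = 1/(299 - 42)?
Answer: 257/2314 ≈ 0.11106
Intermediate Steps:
j(a, w) = 9 (j(a, w) = (-3)² = 9)
S(Z) = 1/257
1/(j(-251, 1*(-16)) + S(138)) = 1/(9 + 1/257) = 1/(2314/257) = 257/2314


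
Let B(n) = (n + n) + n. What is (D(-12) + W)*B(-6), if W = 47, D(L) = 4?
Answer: -918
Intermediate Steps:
B(n) = 3*n (B(n) = 2*n + n = 3*n)
(D(-12) + W)*B(-6) = (4 + 47)*(3*(-6)) = 51*(-18) = -918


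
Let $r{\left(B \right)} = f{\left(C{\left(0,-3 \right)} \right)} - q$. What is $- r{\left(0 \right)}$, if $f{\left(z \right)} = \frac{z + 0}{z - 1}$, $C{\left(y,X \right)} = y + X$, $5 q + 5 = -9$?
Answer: $- \frac{71}{20} \approx -3.55$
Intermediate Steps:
$q = - \frac{14}{5}$ ($q = -1 + \frac{1}{5} \left(-9\right) = -1 - \frac{9}{5} = - \frac{14}{5} \approx -2.8$)
$C{\left(y,X \right)} = X + y$
$f{\left(z \right)} = \frac{z}{-1 + z}$
$r{\left(B \right)} = \frac{71}{20}$ ($r{\left(B \right)} = \frac{-3 + 0}{-1 + \left(-3 + 0\right)} - - \frac{14}{5} = - \frac{3}{-1 - 3} + \frac{14}{5} = - \frac{3}{-4} + \frac{14}{5} = \left(-3\right) \left(- \frac{1}{4}\right) + \frac{14}{5} = \frac{3}{4} + \frac{14}{5} = \frac{71}{20}$)
$- r{\left(0 \right)} = \left(-1\right) \frac{71}{20} = - \frac{71}{20}$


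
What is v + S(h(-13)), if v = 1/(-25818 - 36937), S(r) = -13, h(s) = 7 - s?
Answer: -815816/62755 ≈ -13.000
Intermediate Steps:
v = -1/62755 (v = 1/(-62755) = -1/62755 ≈ -1.5935e-5)
v + S(h(-13)) = -1/62755 - 13 = -815816/62755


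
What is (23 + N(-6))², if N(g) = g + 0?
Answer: 289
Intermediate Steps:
N(g) = g
(23 + N(-6))² = (23 - 6)² = 17² = 289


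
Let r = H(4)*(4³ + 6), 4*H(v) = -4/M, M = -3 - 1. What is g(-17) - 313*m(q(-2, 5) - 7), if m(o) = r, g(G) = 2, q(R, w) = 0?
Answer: -10951/2 ≈ -5475.5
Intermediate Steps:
M = -4
H(v) = ¼ (H(v) = (-4/(-4))/4 = (-4*(-¼))/4 = (¼)*1 = ¼)
r = 35/2 (r = (4³ + 6)/4 = (64 + 6)/4 = (¼)*70 = 35/2 ≈ 17.500)
m(o) = 35/2
g(-17) - 313*m(q(-2, 5) - 7) = 2 - 313*35/2 = 2 - 10955/2 = -10951/2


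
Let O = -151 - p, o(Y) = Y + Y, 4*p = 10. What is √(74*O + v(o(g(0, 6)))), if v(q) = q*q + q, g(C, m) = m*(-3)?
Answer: I*√10099 ≈ 100.49*I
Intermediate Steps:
p = 5/2 (p = (¼)*10 = 5/2 ≈ 2.5000)
g(C, m) = -3*m
o(Y) = 2*Y
O = -307/2 (O = -151 - 1*5/2 = -151 - 5/2 = -307/2 ≈ -153.50)
v(q) = q + q² (v(q) = q² + q = q + q²)
√(74*O + v(o(g(0, 6)))) = √(74*(-307/2) + (2*(-3*6))*(1 + 2*(-3*6))) = √(-11359 + (2*(-18))*(1 + 2*(-18))) = √(-11359 - 36*(1 - 36)) = √(-11359 - 36*(-35)) = √(-11359 + 1260) = √(-10099) = I*√10099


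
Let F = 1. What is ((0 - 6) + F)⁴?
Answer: 625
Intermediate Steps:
((0 - 6) + F)⁴ = ((0 - 6) + 1)⁴ = (-6 + 1)⁴ = (-5)⁴ = 625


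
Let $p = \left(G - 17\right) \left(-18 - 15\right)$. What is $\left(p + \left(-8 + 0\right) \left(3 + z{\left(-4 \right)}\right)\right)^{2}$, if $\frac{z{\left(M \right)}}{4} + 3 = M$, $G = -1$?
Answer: $630436$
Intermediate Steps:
$z{\left(M \right)} = -12 + 4 M$
$p = 594$ ($p = \left(-1 - 17\right) \left(-18 - 15\right) = \left(-18\right) \left(-33\right) = 594$)
$\left(p + \left(-8 + 0\right) \left(3 + z{\left(-4 \right)}\right)\right)^{2} = \left(594 + \left(-8 + 0\right) \left(3 + \left(-12 + 4 \left(-4\right)\right)\right)\right)^{2} = \left(594 - 8 \left(3 - 28\right)\right)^{2} = \left(594 - -200\right)^{2} = \left(594 + 200\right)^{2} = 794^{2} = 630436$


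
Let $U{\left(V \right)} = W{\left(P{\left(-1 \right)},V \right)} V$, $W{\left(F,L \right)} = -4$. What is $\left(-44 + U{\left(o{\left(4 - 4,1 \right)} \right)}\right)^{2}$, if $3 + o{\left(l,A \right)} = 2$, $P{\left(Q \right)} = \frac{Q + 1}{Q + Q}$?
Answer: $1600$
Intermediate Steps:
$P{\left(Q \right)} = \frac{1 + Q}{2 Q}$
$o{\left(l,A \right)} = -1$ ($o{\left(l,A \right)} = -3 + 2 = -1$)
$U{\left(V \right)} = - 4 V$
$\left(-44 + U{\left(o{\left(4 - 4,1 \right)} \right)}\right)^{2} = \left(-44 - -4\right)^{2} = \left(-44 + 4\right)^{2} = \left(-40\right)^{2} = 1600$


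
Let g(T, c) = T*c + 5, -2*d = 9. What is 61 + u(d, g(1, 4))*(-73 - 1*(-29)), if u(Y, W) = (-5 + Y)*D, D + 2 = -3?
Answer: -2029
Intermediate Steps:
d = -9/2 (d = -1/2*9 = -9/2 ≈ -4.5000)
D = -5 (D = -2 - 3 = -5)
g(T, c) = 5 + T*c
u(Y, W) = 25 - 5*Y (u(Y, W) = (-5 + Y)*(-5) = 25 - 5*Y)
61 + u(d, g(1, 4))*(-73 - 1*(-29)) = 61 + (25 - 5*(-9/2))*(-73 - 1*(-29)) = 61 + (25 + 45/2)*(-73 + 29) = 61 + (95/2)*(-44) = 61 - 2090 = -2029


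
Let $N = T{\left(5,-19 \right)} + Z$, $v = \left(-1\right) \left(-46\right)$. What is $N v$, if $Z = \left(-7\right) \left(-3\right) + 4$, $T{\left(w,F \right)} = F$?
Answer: $276$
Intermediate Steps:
$Z = 25$ ($Z = 21 + 4 = 25$)
$v = 46$
$N = 6$ ($N = -19 + 25 = 6$)
$N v = 6 \cdot 46 = 276$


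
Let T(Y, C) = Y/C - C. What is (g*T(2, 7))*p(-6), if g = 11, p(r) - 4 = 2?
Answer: -3102/7 ≈ -443.14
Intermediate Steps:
p(r) = 6 (p(r) = 4 + 2 = 6)
T(Y, C) = -C + Y/C
(g*T(2, 7))*p(-6) = (11*(-1*7 + 2/7))*6 = (11*(-7 + 2*(1/7)))*6 = (11*(-7 + 2/7))*6 = (11*(-47/7))*6 = -517/7*6 = -3102/7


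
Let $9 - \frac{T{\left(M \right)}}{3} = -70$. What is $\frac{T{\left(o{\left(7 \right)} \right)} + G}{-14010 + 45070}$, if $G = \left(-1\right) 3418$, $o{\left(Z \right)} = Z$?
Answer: $- \frac{3181}{31060} \approx -0.10241$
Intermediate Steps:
$T{\left(M \right)} = 237$ ($T{\left(M \right)} = 27 - -210 = 27 + 210 = 237$)
$G = -3418$
$\frac{T{\left(o{\left(7 \right)} \right)} + G}{-14010 + 45070} = \frac{237 - 3418}{-14010 + 45070} = - \frac{3181}{31060}$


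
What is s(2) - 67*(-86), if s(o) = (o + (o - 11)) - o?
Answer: 5753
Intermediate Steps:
s(o) = -11 + o (s(o) = (o + (-11 + o)) - o = (-11 + 2*o) - o = -11 + o)
s(2) - 67*(-86) = (-11 + 2) - 67*(-86) = -9 + 5762 = 5753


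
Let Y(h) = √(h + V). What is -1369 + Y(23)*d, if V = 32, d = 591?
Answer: -1369 + 591*√55 ≈ 3014.0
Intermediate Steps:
Y(h) = √(32 + h) (Y(h) = √(h + 32) = √(32 + h))
-1369 + Y(23)*d = -1369 + √(32 + 23)*591 = -1369 + √55*591 = -1369 + 591*√55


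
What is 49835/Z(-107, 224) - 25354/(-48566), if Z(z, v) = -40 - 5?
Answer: -34559224/31221 ≈ -1106.9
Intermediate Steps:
Z(z, v) = -45
49835/Z(-107, 224) - 25354/(-48566) = 49835/(-45) - 25354/(-48566) = 49835*(-1/45) - 25354*(-1/48566) = -9967/9 + 1811/3469 = -34559224/31221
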